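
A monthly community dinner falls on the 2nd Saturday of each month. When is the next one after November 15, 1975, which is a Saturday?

November 1975 starts on a Saturday; its first Saturday is the 1st, so the 2nd Saturday is the 8th — November 8, 1975.
That is not after November 15, 1975, so look at December 1975.
December 1975 starts on a Monday; its first Saturday is the 6th, so the 2nd Saturday is the 13th — December 13, 1975.

December 13, 1975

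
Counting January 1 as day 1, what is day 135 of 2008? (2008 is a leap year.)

2008-05-14

January has 31 days (135 − 31 = 104 remain).
February has 29 days (104 − 29 = 75 remain).
March has 31 days (75 − 31 = 44 remain).
April has 30 days (44 − 30 = 14 remain).
14 into May → May 14.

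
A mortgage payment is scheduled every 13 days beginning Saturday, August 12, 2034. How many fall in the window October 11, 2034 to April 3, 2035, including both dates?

14

Occurrences land 13·i days after August 12, 2034 for i = 0, 1, 2, …
October 11, 2034 is 60 days after the start; 60 ÷ 13 = 4 remainder 8; since the remainder is 8, round up to i = 5. First occurrence in the window: #6 on October 16, 2034 (5×13 = 65 days in).
April 3, 2035 is 234 days after the start; 234 ÷ 13 = 18 remainder 0. Last occurrence in the window: #19 on April 3, 2035.
Occurrences #6 through #19: 14 in total.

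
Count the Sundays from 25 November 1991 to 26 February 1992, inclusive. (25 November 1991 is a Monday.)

13

25 November 1991 is a Monday; the first Sunday on or after it is 1 December 1991 (6 days later).
From 1 December 1991 to 26 February 1992: 30 + 31 + 26 = 87 days (rest of December, January, February).
87 ÷ 7 = 12 full weeks with remainder 3, so 12 more Sundays after the first → 13.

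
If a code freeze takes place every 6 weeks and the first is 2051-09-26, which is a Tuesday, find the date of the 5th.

The 5th occurrence is 4 intervals after the first: 4 × 42 = 168 days after 2051-09-26.
September has 30 days — 4 days to the end of September leaves 164.
October has 31 days (133 left).
November has 30 days (103 left).
December has 31 days (72 left).
January has 31 days (41 left).
February has 29 days (12 left).
12 days into March → 2052-03-12.

2052-03-12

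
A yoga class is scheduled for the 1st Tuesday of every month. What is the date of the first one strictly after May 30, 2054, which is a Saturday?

Jun 2, 2054

May 2054 starts on a Friday, so its 1st Tuesday is May 5, 2054 (4 days in).
That is not after May 30, 2054, so look at Jun 2054.
Jun 2054 starts on a Monday, so its 1st Tuesday is Jun 2, 2054 (1 day in).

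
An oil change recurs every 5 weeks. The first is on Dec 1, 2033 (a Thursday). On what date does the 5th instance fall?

Apr 20, 2034

The 5th occurrence is 4 intervals after the first: 4 × 35 = 140 days after Dec 1, 2033.
Dec has 31 days — 30 days to the end of Dec leaves 110.
Jan has 31 days (79 left).
Feb has 28 days (51 left).
Mar has 31 days (20 left).
20 days into Apr → Apr 20, 2034.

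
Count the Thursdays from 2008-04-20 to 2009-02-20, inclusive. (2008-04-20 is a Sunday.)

2008-04-20 is a Sunday; the first Thursday on or after it is 2008-04-24 (4 days later).
From 2008-04-24 to 2009-02-20: 6 + 31 + 30 + 31 + 31 + 30 + 31 + 30 + 31 + 31 + 20 = 302 days (rest of April, May, June, July, August, September, October, November, December, January, February).
302 ÷ 7 = 43 full weeks with remainder 1, so 43 more Thursdays after the first → 44.

44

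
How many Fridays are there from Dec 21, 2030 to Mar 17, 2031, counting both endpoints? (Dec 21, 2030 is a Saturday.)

12

Dec 21, 2030 is a Saturday; the first Friday on or after it is Dec 27, 2030 (6 days later).
From Dec 27, 2030 to Mar 17, 2031: 4 + 31 + 28 + 17 = 80 days (rest of Dec, Jan, Feb, Mar).
80 ÷ 7 = 11 full weeks with remainder 3, so 11 more Fridays after the first → 12.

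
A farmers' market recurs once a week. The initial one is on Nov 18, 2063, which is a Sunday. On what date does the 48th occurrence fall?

The 48th occurrence is 47 intervals after the first: 47 × 7 = 329 days after Nov 18, 2063.
Nov has 30 days — 12 days to the end of Nov leaves 317.
Dec has 31 days (286 left).
Jan has 31 days (255 left).
Feb has 29 days (226 left).
Mar has 31 days (195 left).
Apr has 30 days (165 left).
May has 31 days (134 left).
Jun has 30 days (104 left).
Jul has 31 days (73 left).
Aug has 31 days (42 left).
Sep has 30 days (12 left).
12 days into Oct → Oct 12, 2064.

Oct 12, 2064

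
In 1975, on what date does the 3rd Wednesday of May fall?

1975-05-21

The first Wednesday of May 1975 is May 7.
The 3rd Wednesday is 2 weeks later: 7 + 14 = 21.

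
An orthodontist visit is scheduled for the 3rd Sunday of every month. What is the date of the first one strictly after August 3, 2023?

August 20, 2023

August 2023 starts on a Tuesday; its first Sunday is the 6th, so the 3rd Sunday is the 20th — August 20, 2023.
August 20, 2023 is after August 3, 2023, so that is the next one.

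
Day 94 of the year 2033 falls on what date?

January has 31 days (94 − 31 = 63 remain).
February has 28 days (63 − 28 = 35 remain).
March has 31 days (35 − 31 = 4 remain).
4 into April → April 4.

4 April 2033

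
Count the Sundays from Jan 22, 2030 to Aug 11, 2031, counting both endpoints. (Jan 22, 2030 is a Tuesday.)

81

Jan 22, 2030 is a Tuesday; the first Sunday on or after it is Jan 27, 2030 (5 days later).
From Jan 27, 2030 to Aug 11, 2031: 338 + 223 = 561 days (rest of 2030, to Aug 11, 2031 in 2031).
561 ÷ 7 = 80 full weeks with remainder 1, so 80 more Sundays after the first → 81.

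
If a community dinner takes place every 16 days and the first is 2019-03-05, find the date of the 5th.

The 5th occurrence is 4 intervals after the first: 4 × 16 = 64 days after 2019-03-05.
March has 31 days — 26 days to the end of March leaves 38.
April has 30 days (8 left).
8 days into May → 2019-05-08.

2019-05-08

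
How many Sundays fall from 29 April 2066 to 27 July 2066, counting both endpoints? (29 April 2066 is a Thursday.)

13

29 April 2066 is a Thursday; the first Sunday on or after it is 2 May 2066 (3 days later).
From 2 May 2066 to 27 July 2066: 29 + 30 + 27 = 86 days (rest of May, June, July).
86 ÷ 7 = 12 full weeks with remainder 2, so 12 more Sundays after the first → 13.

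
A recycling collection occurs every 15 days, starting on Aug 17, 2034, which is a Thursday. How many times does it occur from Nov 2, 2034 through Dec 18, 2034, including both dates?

Occurrences land 15·i days after Aug 17, 2034 for i = 0, 1, 2, …
Nov 2, 2034 is 77 days after the start; 77 ÷ 15 = 5 remainder 2; since the remainder is 2, round up to i = 6. First occurrence in the window: #7 on Nov 15, 2034 (6×15 = 90 days in).
Dec 18, 2034 is 123 days after the start; 123 ÷ 15 = 8 remainder 3. Last occurrence in the window: #9 on Dec 15, 2034.
Occurrences #7 through #9: 3 in total.

3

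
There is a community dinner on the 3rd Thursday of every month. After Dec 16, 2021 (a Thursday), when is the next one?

Dec 2021 starts on a Wednesday; its first Thursday is the 2nd, so the 3rd Thursday is the 16th — Dec 16, 2021.
That is not after Dec 16, 2021, so look at Jan 2022.
Jan 2022 starts on a Saturday; its first Thursday is the 6th, so the 3rd Thursday is the 20th — Jan 20, 2022.

Jan 20, 2022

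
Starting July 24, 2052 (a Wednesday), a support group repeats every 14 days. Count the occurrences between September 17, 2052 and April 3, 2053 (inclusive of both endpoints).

15

Occurrences land 14·i days after July 24, 2052 for i = 0, 1, 2, …
September 17, 2052 is 55 days after the start; 55 ÷ 14 = 3 remainder 13; since the remainder is 13, round up to i = 4. First occurrence in the window: #5 on September 18, 2052 (4×14 = 56 days in).
April 3, 2053 is 253 days after the start; 253 ÷ 14 = 18 remainder 1. Last occurrence in the window: #19 on April 2, 2053.
Occurrences #5 through #19: 15 in total.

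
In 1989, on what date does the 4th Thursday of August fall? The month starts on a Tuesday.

24 August 1989

August 1989 begins on a Tuesday, so the first Thursday is August 3 (2 days later).
The 4th Thursday is 3 weeks later: 3 + 21 = 24.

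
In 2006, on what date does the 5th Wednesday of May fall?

2006-05-31

The first Wednesday of May 2006 is May 3.
The 5th Wednesday is 4 weeks later: 3 + 28 = 31.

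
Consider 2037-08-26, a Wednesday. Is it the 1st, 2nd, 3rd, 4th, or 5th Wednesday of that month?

Day 26 falls in week ⌈26/7⌉ of the month.
Days 1–7 hold the 1st Wednesday, 8–14 the 2nd, 15–21 the 3rd, 22–28 the 4th, 29–31 the 5th.
26 is in the range for the 4th.

4th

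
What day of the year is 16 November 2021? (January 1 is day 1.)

Days in months before November: 31 + 28 + 31 + 30 + 31 + 30 + 31 + 31 + 30 + 31 = 304.
Plus 16 days into November → day 320.

320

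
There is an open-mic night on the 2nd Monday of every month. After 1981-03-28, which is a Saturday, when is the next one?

1981-04-13

March 1981 starts on a Sunday; its first Monday is the 2nd, so the 2nd Monday is the 9th — 1981-03-09.
That is not after 1981-03-28, so look at April 1981.
April 1981 starts on a Wednesday; its first Monday is the 6th, so the 2nd Monday is the 13th — 1981-04-13.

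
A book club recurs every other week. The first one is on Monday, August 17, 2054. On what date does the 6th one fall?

October 26, 2054

The 6th occurrence is 5 intervals after the first: 5 × 14 = 70 days after August 17, 2054.
August has 31 days — 14 days to the end of August leaves 56.
September has 30 days (26 left).
26 days into October → October 26, 2054.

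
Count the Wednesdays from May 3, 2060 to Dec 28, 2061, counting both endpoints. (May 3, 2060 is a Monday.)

87

May 3, 2060 is a Monday; the first Wednesday on or after it is May 5, 2060 (2 days later).
From May 5, 2060 to Dec 28, 2061: 240 + 362 = 602 days (rest of 2060, to Dec 28, 2061 in 2061).
602 ÷ 7 = 86 full weeks with remainder 0, so 86 more Wednesdays after the first → 87.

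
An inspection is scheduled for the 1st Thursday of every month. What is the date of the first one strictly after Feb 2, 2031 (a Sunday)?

Feb 6, 2031

Feb 2031 starts on a Saturday, so its 1st Thursday is Feb 6, 2031 (5 days in).
Feb 6, 2031 is after Feb 2, 2031, so that is the next one.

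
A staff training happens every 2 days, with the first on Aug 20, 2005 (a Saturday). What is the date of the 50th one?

The 50th occurrence is 49 intervals after the first: 49 × 2 = 98 days after Aug 20, 2005.
Aug has 31 days — 11 days to the end of Aug leaves 87.
Sep has 30 days (57 left).
Oct has 31 days (26 left).
26 days into Nov → Nov 26, 2005.

Nov 26, 2005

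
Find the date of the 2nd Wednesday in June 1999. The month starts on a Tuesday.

June 9, 1999

June 1999 begins on a Tuesday, so the first Wednesday is June 2 (1 day later).
The 2nd Wednesday is 1 weeks later: 2 + 7 = 9.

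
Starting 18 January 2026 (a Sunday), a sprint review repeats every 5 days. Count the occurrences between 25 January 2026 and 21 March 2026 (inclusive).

11

Occurrences land 5·i days after 18 January 2026 for i = 0, 1, 2, …
25 January 2026 is 7 days after the start; 7 ÷ 5 = 1 remainder 2; since the remainder is 2, round up to i = 2. First occurrence in the window: #3 on 28 January 2026 (2×5 = 10 days in).
21 March 2026 is 62 days after the start; 62 ÷ 5 = 12 remainder 2. Last occurrence in the window: #13 on 19 March 2026.
Occurrences #3 through #13: 11 in total.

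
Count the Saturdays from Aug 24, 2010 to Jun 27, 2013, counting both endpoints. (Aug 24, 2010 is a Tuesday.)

Aug 24, 2010 is a Tuesday; the first Saturday on or after it is Aug 28, 2010 (4 days later).
From Aug 28, 2010 to Jun 27, 2013: 125 + 365 + 366 + 178 = 1034 days (rest of 2010, 2011, 2012, to Jun 27, 2013 in 2013).
1034 ÷ 7 = 147 full weeks with remainder 5, so 147 more Saturdays after the first → 148.

148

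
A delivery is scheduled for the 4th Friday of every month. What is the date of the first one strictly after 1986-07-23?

July 1986 starts on a Tuesday; its first Friday is the 4th, so the 4th Friday is the 25th — 1986-07-25.
1986-07-25 is after 1986-07-23, so that is the next one.

1986-07-25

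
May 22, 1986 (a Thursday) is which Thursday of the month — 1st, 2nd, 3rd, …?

4th

Day 22 falls in week ⌈22/7⌉ of the month.
Days 1–7 hold the 1st Thursday, 8–14 the 2nd, 15–21 the 3rd, 22–28 the 4th, 29–31 the 5th.
22 is in the range for the 4th.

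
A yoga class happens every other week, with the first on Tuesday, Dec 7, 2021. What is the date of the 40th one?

Jun 6, 2023

The 40th occurrence is 39 intervals after the first: 39 × 14 = 546 days after Dec 7, 2021.
Dec has 31 days — 24 days to the end of Dec leaves 522.
2022 has 365 days (157 left).
Jan has 31 days (126 left).
Feb has 28 days (98 left).
Mar has 31 days (67 left).
Apr has 30 days (37 left).
May has 31 days (6 left).
6 days into Jun → Jun 6, 2023.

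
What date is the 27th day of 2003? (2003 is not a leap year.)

27 into Jan → Jan 27.

Jan 27, 2003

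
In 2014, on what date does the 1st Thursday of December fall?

2014-12-04

December 2014 begins on a Monday, so the first Thursday is December 4 (3 days later).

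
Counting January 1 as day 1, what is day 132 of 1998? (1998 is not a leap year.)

January has 31 days (132 − 31 = 101 remain).
February has 28 days (101 − 28 = 73 remain).
March has 31 days (73 − 31 = 42 remain).
April has 30 days (42 − 30 = 12 remain).
12 into May → May 12.

12 May 1998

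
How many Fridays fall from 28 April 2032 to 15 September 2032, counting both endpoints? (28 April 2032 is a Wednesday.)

20

28 April 2032 is a Wednesday; the first Friday on or after it is 30 April 2032 (2 days later).
From 30 April 2032 to 15 September 2032: 0 + 31 + 30 + 31 + 31 + 15 = 138 days (rest of April, May, June, July, August, September).
138 ÷ 7 = 19 full weeks with remainder 5, so 19 more Fridays after the first → 20.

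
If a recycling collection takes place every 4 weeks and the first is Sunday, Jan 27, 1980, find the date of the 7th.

Jul 13, 1980

The 7th occurrence is 6 intervals after the first: 6 × 28 = 168 days after Jan 27, 1980.
Jan has 31 days — 4 days to the end of Jan leaves 164.
Feb has 29 days (135 left).
Mar has 31 days (104 left).
Apr has 30 days (74 left).
May has 31 days (43 left).
Jun has 30 days (13 left).
13 days into Jul → Jul 13, 1980.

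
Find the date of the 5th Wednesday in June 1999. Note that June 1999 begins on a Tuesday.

June 1999 begins on a Tuesday, so the first Wednesday is June 2 (1 day later).
The 5th Wednesday is 4 weeks later: 2 + 28 = 30.

June 30, 1999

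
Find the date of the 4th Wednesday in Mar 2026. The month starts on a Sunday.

Mar 2026 begins on a Sunday, so the first Wednesday is Mar 4 (3 days later).
The 4th Wednesday is 3 weeks later: 4 + 21 = 25.

Mar 25, 2026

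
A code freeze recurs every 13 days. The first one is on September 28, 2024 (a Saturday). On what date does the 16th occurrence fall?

April 11, 2025

The 16th occurrence is 15 intervals after the first: 15 × 13 = 195 days after September 28, 2024.
September has 30 days — 2 days to the end of September leaves 193.
October has 31 days (162 left).
November has 30 days (132 left).
December has 31 days (101 left).
January has 31 days (70 left).
February has 28 days (42 left).
March has 31 days (11 left).
11 days into April → April 11, 2025.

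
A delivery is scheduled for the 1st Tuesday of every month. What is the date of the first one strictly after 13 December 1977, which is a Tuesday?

3 January 1978

December 1977 starts on a Thursday, so its 1st Tuesday is 6 December 1977 (5 days in).
That is not after 13 December 1977, so look at January 1978.
January 1978 starts on a Sunday, so its 1st Tuesday is 3 January 1978 (2 days in).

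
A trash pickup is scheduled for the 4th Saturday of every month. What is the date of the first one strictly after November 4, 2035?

November 24, 2035

November 2035 starts on a Thursday; its first Saturday is the 3rd, so the 4th Saturday is the 24th — November 24, 2035.
November 24, 2035 is after November 4, 2035, so that is the next one.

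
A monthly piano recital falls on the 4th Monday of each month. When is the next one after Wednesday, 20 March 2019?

25 March 2019

March 2019 starts on a Friday; its first Monday is the 4th, so the 4th Monday is the 25th — 25 March 2019.
25 March 2019 is after 20 March 2019, so that is the next one.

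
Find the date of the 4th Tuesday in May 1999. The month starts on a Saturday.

1999-05-25

May 1999 begins on a Saturday, so the first Tuesday is May 4 (3 days later).
The 4th Tuesday is 3 weeks later: 4 + 21 = 25.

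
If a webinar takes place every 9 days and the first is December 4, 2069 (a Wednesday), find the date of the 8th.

The 8th occurrence is 7 intervals after the first: 7 × 9 = 63 days after December 4, 2069.
December has 31 days — 27 days to the end of December leaves 36.
January has 31 days (5 left).
5 days into February → February 5, 2070.

February 5, 2070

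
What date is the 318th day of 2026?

January has 31 days (318 − 31 = 287 remain).
February has 28 days (287 − 28 = 259 remain).
March has 31 days (259 − 31 = 228 remain).
April has 30 days (228 − 30 = 198 remain).
May has 31 days (198 − 31 = 167 remain).
June has 30 days (167 − 30 = 137 remain).
July has 31 days (137 − 31 = 106 remain).
August has 31 days (106 − 31 = 75 remain).
September has 30 days (75 − 30 = 45 remain).
October has 31 days (45 − 31 = 14 remain).
14 into November → November 14.

14 November 2026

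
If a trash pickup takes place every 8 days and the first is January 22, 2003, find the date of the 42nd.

The 42nd occurrence is 41 intervals after the first: 41 × 8 = 328 days after January 22, 2003.
January has 31 days — 9 days to the end of January leaves 319.
February has 28 days (291 left).
March has 31 days (260 left).
April has 30 days (230 left).
May has 31 days (199 left).
June has 30 days (169 left).
July has 31 days (138 left).
August has 31 days (107 left).
September has 30 days (77 left).
October has 31 days (46 left).
November has 30 days (16 left).
16 days into December → December 16, 2003.

December 16, 2003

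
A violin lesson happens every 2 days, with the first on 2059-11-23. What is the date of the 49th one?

2060-02-27

The 49th occurrence is 48 intervals after the first: 48 × 2 = 96 days after 2059-11-23.
November has 30 days — 7 days to the end of November leaves 89.
December has 31 days (58 left).
January has 31 days (27 left).
27 days into February → 2060-02-27.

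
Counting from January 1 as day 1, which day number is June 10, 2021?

161

Days in months before June: 31 + 28 + 31 + 30 + 31 = 151.
Plus 10 days into June → day 161.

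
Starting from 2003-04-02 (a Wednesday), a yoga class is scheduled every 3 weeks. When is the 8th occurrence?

2003-08-27

The 8th occurrence is 7 intervals after the first: 7 × 21 = 147 days after 2003-04-02.
April has 30 days — 28 days to the end of April leaves 119.
May has 31 days (88 left).
June has 30 days (58 left).
July has 31 days (27 left).
27 days into August → 2003-08-27.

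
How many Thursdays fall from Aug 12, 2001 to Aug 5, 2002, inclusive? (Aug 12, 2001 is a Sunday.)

51

Aug 12, 2001 is a Sunday; the first Thursday on or after it is Aug 16, 2001 (4 days later).
From Aug 16, 2001 to Aug 5, 2002: 137 + 217 = 354 days (rest of 2001, to Aug 5, 2002 in 2002).
354 ÷ 7 = 50 full weeks with remainder 4, so 50 more Thursdays after the first → 51.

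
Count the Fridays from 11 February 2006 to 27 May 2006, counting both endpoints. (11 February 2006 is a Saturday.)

11 February 2006 is a Saturday; the first Friday on or after it is 17 February 2006 (6 days later).
From 17 February 2006 to 27 May 2006: 11 + 31 + 30 + 27 = 99 days (rest of February, March, April, May).
99 ÷ 7 = 14 full weeks with remainder 1, so 14 more Fridays after the first → 15.

15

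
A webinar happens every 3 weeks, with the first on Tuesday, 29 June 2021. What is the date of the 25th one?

The 25th occurrence is 24 intervals after the first: 24 × 21 = 504 days after 29 June 2021.
June has 30 days — 1 day to the end of June leaves 503.
From end of June to end of 2021 is 184 days (319 left).
January has 31 days (288 left).
February has 28 days (260 left).
March has 31 days (229 left).
April has 30 days (199 left).
May has 31 days (168 left).
June has 30 days (138 left).
July has 31 days (107 left).
August has 31 days (76 left).
September has 30 days (46 left).
October has 31 days (15 left).
15 days into November → 15 November 2022.

15 November 2022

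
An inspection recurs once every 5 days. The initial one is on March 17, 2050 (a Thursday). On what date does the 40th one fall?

The 40th occurrence is 39 intervals after the first: 39 × 5 = 195 days after March 17, 2050.
March has 31 days — 14 days to the end of March leaves 181.
April has 30 days (151 left).
May has 31 days (120 left).
June has 30 days (90 left).
July has 31 days (59 left).
August has 31 days (28 left).
28 days into September → September 28, 2050.

September 28, 2050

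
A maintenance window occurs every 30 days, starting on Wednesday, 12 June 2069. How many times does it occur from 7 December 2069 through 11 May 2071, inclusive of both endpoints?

Occurrences land 30·i days after 12 June 2069 for i = 0, 1, 2, …
7 December 2069 is 178 days after the start; 178 ÷ 30 = 5 remainder 28; since the remainder is 28, round up to i = 6. First occurrence in the window: #7 on 9 December 2069 (6×30 = 180 days in).
11 May 2071 is 698 days after the start; 698 ÷ 30 = 23 remainder 8. Last occurrence in the window: #24 on 3 May 2071.
Occurrences #7 through #24: 18 in total.

18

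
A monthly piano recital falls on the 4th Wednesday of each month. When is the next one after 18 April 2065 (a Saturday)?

April 2065 starts on a Wednesday; its first Wednesday is the 1st, so the 4th Wednesday is the 22nd — 22 April 2065.
22 April 2065 is after 18 April 2065, so that is the next one.

22 April 2065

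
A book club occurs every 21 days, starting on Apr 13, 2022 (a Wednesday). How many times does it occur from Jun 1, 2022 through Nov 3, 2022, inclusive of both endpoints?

Occurrences land 21·i days after Apr 13, 2022 for i = 0, 1, 2, …
Jun 1, 2022 is 49 days after the start; 49 ÷ 21 = 2 remainder 7; since the remainder is 7, round up to i = 3. First occurrence in the window: #4 on Jun 15, 2022 (3×21 = 63 days in).
Nov 3, 2022 is 204 days after the start; 204 ÷ 21 = 9 remainder 15. Last occurrence in the window: #10 on Oct 19, 2022.
Occurrences #4 through #10: 7 in total.

7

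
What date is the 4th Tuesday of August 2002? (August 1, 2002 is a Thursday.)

August 27, 2002

August 2002 begins on a Thursday, so the first Tuesday is August 6 (5 days later).
The 4th Tuesday is 3 weeks later: 6 + 21 = 27.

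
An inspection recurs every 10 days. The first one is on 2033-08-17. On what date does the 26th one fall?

The 26th occurrence is 25 intervals after the first: 25 × 10 = 250 days after 2033-08-17.
August has 31 days — 14 days to the end of August leaves 236.
September has 30 days (206 left).
October has 31 days (175 left).
November has 30 days (145 left).
December has 31 days (114 left).
January has 31 days (83 left).
February has 28 days (55 left).
March has 31 days (24 left).
24 days into April → 2034-04-24.

2034-04-24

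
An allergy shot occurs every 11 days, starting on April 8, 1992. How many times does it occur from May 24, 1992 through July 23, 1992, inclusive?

Occurrences land 11·i days after April 8, 1992 for i = 0, 1, 2, …
May 24, 1992 is 46 days after the start; 46 ÷ 11 = 4 remainder 2; since the remainder is 2, round up to i = 5. First occurrence in the window: #6 on June 2, 1992 (5×11 = 55 days in).
July 23, 1992 is 106 days after the start; 106 ÷ 11 = 9 remainder 7. Last occurrence in the window: #10 on July 16, 1992.
Occurrences #6 through #10: 5 in total.

5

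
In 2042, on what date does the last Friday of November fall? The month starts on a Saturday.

November 2042 begins on a Saturday, so the first Friday is November 7 (6 days later).
November 2042 has 30 days. Adding weeks: 7, 14, 21, 28 — the last one ≤ 30 is the 28th.

28 November 2042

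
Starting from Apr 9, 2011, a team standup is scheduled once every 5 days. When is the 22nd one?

The 22nd occurrence is 21 intervals after the first: 21 × 5 = 105 days after Apr 9, 2011.
Apr has 30 days — 21 days to the end of Apr leaves 84.
May has 31 days (53 left).
Jun has 30 days (23 left).
23 days into Jul → Jul 23, 2011.

Jul 23, 2011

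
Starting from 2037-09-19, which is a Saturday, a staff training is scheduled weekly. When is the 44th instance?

2038-07-17

The 44th occurrence is 43 intervals after the first: 43 × 7 = 301 days after 2037-09-19.
September has 30 days — 11 days to the end of September leaves 290.
October has 31 days (259 left).
November has 30 days (229 left).
December has 31 days (198 left).
January has 31 days (167 left).
February has 28 days (139 left).
March has 31 days (108 left).
April has 30 days (78 left).
May has 31 days (47 left).
June has 30 days (17 left).
17 days into July → 2038-07-17.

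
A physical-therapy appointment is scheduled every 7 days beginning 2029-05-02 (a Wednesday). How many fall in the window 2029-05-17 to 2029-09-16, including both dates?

17

Occurrences land 7·i days after 2029-05-02 for i = 0, 1, 2, …
2029-05-17 is 15 days after the start; 15 ÷ 7 = 2 remainder 1; since the remainder is 1, round up to i = 3. First occurrence in the window: #4 on 2029-05-23 (3×7 = 21 days in).
2029-09-16 is 137 days after the start; 137 ÷ 7 = 19 remainder 4. Last occurrence in the window: #20 on 2029-09-12.
Occurrences #4 through #20: 17 in total.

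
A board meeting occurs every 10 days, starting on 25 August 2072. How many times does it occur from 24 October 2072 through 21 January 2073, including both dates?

9

Occurrences land 10·i days after 25 August 2072 for i = 0, 1, 2, …
24 October 2072 is 60 days after the start; 60 ÷ 10 = 6 remainder 0. First occurrence in the window: #7 on 24 October 2072 (6×10 = 60 days in).
21 January 2073 is 149 days after the start; 149 ÷ 10 = 14 remainder 9. Last occurrence in the window: #15 on 12 January 2073.
Occurrences #7 through #15: 9 in total.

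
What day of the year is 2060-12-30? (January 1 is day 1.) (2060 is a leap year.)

365

Days in months before December: 31 + 29 + 31 + 30 + 31 + 30 + 31 + 31 + 30 + 31 + 30 = 335.
Plus 30 days into December → day 365.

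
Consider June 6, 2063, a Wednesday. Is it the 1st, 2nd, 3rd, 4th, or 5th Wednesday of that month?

1st

Day 6 falls in week ⌈6/7⌉ of the month.
Days 1–7 hold the 1st Wednesday, 8–14 the 2nd, 15–21 the 3rd, 22–28 the 4th, 29–31 the 5th.
6 is in the range for the 1st.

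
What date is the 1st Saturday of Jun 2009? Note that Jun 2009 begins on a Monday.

Jun 2009 begins on a Monday, so the first Saturday is Jun 6 (5 days later).

Jun 6, 2009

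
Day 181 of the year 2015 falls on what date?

2015-06-30

January has 31 days (181 − 31 = 150 remain).
February has 28 days (150 − 28 = 122 remain).
March has 31 days (122 − 31 = 91 remain).
April has 30 days (91 − 30 = 61 remain).
May has 31 days (61 − 31 = 30 remain).
30 into June → June 30.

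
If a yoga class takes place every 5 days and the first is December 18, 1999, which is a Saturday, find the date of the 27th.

The 27th occurrence is 26 intervals after the first: 26 × 5 = 130 days after December 18, 1999.
December has 31 days — 13 days to the end of December leaves 117.
January has 31 days (86 left).
February has 29 days (57 left).
March has 31 days (26 left).
26 days into April → April 26, 2000.

April 26, 2000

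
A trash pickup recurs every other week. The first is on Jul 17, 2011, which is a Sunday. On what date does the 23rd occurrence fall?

May 20, 2012

The 23rd occurrence is 22 intervals after the first: 22 × 14 = 308 days after Jul 17, 2011.
Jul has 31 days — 14 days to the end of Jul leaves 294.
Aug has 31 days (263 left).
Sep has 30 days (233 left).
Oct has 31 days (202 left).
Nov has 30 days (172 left).
Dec has 31 days (141 left).
Jan has 31 days (110 left).
Feb has 29 days (81 left).
Mar has 31 days (50 left).
Apr has 30 days (20 left).
20 days into May → May 20, 2012.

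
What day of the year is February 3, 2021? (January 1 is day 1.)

Days in months before February: 31 = 31.
Plus 3 days into February → day 34.

34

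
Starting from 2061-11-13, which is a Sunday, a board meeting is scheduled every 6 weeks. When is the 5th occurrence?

The 5th occurrence is 4 intervals after the first: 4 × 42 = 168 days after 2061-11-13.
November has 30 days — 17 days to the end of November leaves 151.
December has 31 days (120 left).
January has 31 days (89 left).
February has 28 days (61 left).
March has 31 days (30 left).
30 days into April → 2062-04-30.

2062-04-30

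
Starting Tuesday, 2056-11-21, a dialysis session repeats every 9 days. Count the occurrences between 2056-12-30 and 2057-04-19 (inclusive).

Occurrences land 9·i days after 2056-11-21 for i = 0, 1, 2, …
2056-12-30 is 39 days after the start; 39 ÷ 9 = 4 remainder 3; since the remainder is 3, round up to i = 5. First occurrence in the window: #6 on 2057-01-05 (5×9 = 45 days in).
2057-04-19 is 149 days after the start; 149 ÷ 9 = 16 remainder 5. Last occurrence in the window: #17 on 2057-04-14.
Occurrences #6 through #17: 12 in total.

12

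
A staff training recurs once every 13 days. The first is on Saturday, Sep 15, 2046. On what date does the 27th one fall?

Aug 19, 2047

The 27th occurrence is 26 intervals after the first: 26 × 13 = 338 days after Sep 15, 2046.
Sep has 30 days — 15 days to the end of Sep leaves 323.
Oct has 31 days (292 left).
Nov has 30 days (262 left).
Dec has 31 days (231 left).
Jan has 31 days (200 left).
Feb has 28 days (172 left).
Mar has 31 days (141 left).
Apr has 30 days (111 left).
May has 31 days (80 left).
Jun has 30 days (50 left).
Jul has 31 days (19 left).
19 days into Aug → Aug 19, 2047.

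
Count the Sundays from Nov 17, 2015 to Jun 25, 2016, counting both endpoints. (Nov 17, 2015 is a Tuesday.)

Nov 17, 2015 is a Tuesday; the first Sunday on or after it is Nov 22, 2015 (5 days later).
From Nov 22, 2015 to Jun 25, 2016: 8 + 31 + 31 + 29 + 31 + 30 + 31 + 25 = 216 days (rest of Nov, Dec, Jan, Feb, Mar, Apr, May, Jun).
216 ÷ 7 = 30 full weeks with remainder 6, so 30 more Sundays after the first → 31.

31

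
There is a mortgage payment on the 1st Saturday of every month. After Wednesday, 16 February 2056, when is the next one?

February 2056 starts on a Tuesday, so its 1st Saturday is 5 February 2056 (4 days in).
That is not after 16 February 2056, so look at March 2056.
March 2056 starts on a Wednesday, so its 1st Saturday is 4 March 2056 (3 days in).

4 March 2056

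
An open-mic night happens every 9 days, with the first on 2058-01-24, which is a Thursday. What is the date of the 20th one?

The 20th occurrence is 19 intervals after the first: 19 × 9 = 171 days after 2058-01-24.
January has 31 days — 7 days to the end of January leaves 164.
February has 28 days (136 left).
March has 31 days (105 left).
April has 30 days (75 left).
May has 31 days (44 left).
June has 30 days (14 left).
14 days into July → 2058-07-14.

2058-07-14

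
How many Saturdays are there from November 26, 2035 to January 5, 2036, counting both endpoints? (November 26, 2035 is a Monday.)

6

November 26, 2035 is a Monday; the first Saturday on or after it is December 1, 2035 (5 days later).
From December 1, 2035 to January 5, 2036: 30 + 5 = 35 days (rest of December, January).
35 ÷ 7 = 5 full weeks with remainder 0, so 5 more Saturdays after the first → 6.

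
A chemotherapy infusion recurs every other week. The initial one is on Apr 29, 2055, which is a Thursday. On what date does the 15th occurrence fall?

Nov 11, 2055

The 15th occurrence is 14 intervals after the first: 14 × 14 = 196 days after Apr 29, 2055.
Apr has 30 days — 1 day to the end of Apr leaves 195.
May has 31 days (164 left).
Jun has 30 days (134 left).
Jul has 31 days (103 left).
Aug has 31 days (72 left).
Sep has 30 days (42 left).
Oct has 31 days (11 left).
11 days into Nov → Nov 11, 2055.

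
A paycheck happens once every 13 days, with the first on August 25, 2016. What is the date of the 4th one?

October 3, 2016

The 4th occurrence is 3 intervals after the first: 3 × 13 = 39 days after August 25, 2016.
August has 31 days — 6 days to the end of August leaves 33.
September has 30 days (3 left).
3 days into October → October 3, 2016.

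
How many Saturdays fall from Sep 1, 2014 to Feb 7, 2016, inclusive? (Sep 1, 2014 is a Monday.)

Sep 1, 2014 is a Monday; the first Saturday on or after it is Sep 6, 2014 (5 days later).
From Sep 6, 2014 to Feb 7, 2016: 116 + 365 + 38 = 519 days (rest of 2014, 2015, to Feb 7, 2016 in 2016).
519 ÷ 7 = 74 full weeks with remainder 1, so 74 more Saturdays after the first → 75.

75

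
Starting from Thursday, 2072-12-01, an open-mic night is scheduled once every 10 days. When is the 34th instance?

The 34th occurrence is 33 intervals after the first: 33 × 10 = 330 days after 2072-12-01.
December has 31 days — 30 days to the end of December leaves 300.
January has 31 days (269 left).
February has 28 days (241 left).
March has 31 days (210 left).
April has 30 days (180 left).
May has 31 days (149 left).
June has 30 days (119 left).
July has 31 days (88 left).
August has 31 days (57 left).
September has 30 days (27 left).
27 days into October → 2073-10-27.

2073-10-27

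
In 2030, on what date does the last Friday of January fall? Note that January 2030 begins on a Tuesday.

25 January 2030

January 2030 begins on a Tuesday, so the first Friday is January 4 (3 days later).
January 2030 has 31 days. Adding weeks: 4, 11, 18, 25 — the last one ≤ 31 is the 25th.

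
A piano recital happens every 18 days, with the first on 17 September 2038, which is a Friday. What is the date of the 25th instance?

23 November 2039

The 25th occurrence is 24 intervals after the first: 24 × 18 = 432 days after 17 September 2038.
September has 30 days — 13 days to the end of September leaves 419.
From end of September to end of 2038 is 92 days (327 left).
January has 31 days (296 left).
February has 28 days (268 left).
March has 31 days (237 left).
April has 30 days (207 left).
May has 31 days (176 left).
June has 30 days (146 left).
July has 31 days (115 left).
August has 31 days (84 left).
September has 30 days (54 left).
October has 31 days (23 left).
23 days into November → 23 November 2039.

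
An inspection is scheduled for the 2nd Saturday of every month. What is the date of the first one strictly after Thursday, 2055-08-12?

August 2055 starts on a Sunday; its first Saturday is the 7th, so the 2nd Saturday is the 14th — 2055-08-14.
2055-08-14 is after 2055-08-12, so that is the next one.

2055-08-14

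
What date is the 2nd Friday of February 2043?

13 February 2043

February 2043 begins on a Sunday, so the first Friday is February 6 (5 days later).
The 2nd Friday is 1 weeks later: 6 + 7 = 13.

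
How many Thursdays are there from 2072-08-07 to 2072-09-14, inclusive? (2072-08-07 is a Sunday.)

5

2072-08-07 is a Sunday; the first Thursday on or after it is 2072-08-11 (4 days later).
From 2072-08-11 to 2072-09-14: 20 + 14 = 34 days (rest of August, September).
34 ÷ 7 = 4 full weeks with remainder 6, so 4 more Thursdays after the first → 5.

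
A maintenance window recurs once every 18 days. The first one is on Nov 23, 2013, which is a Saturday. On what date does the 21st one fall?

Nov 18, 2014

The 21st occurrence is 20 intervals after the first: 20 × 18 = 360 days after Nov 23, 2013.
Nov has 30 days — 7 days to the end of Nov leaves 353.
Dec has 31 days (322 left).
Jan has 31 days (291 left).
Feb has 28 days (263 left).
Mar has 31 days (232 left).
Apr has 30 days (202 left).
May has 31 days (171 left).
Jun has 30 days (141 left).
Jul has 31 days (110 left).
Aug has 31 days (79 left).
Sep has 30 days (49 left).
Oct has 31 days (18 left).
18 days into Nov → Nov 18, 2014.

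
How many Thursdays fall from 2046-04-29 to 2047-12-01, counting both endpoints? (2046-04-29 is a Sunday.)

2046-04-29 is a Sunday; the first Thursday on or after it is 2046-05-03 (4 days later).
From 2046-05-03 to 2047-12-01: 242 + 335 = 577 days (rest of 2046, to 2047-12-01 in 2047).
577 ÷ 7 = 82 full weeks with remainder 3, so 82 more Thursdays after the first → 83.

83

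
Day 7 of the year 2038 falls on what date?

7 into January → January 7.

2038-01-07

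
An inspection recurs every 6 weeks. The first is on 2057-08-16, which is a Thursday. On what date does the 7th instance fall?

2058-04-25

The 7th occurrence is 6 intervals after the first: 6 × 42 = 252 days after 2057-08-16.
August has 31 days — 15 days to the end of August leaves 237.
September has 30 days (207 left).
October has 31 days (176 left).
November has 30 days (146 left).
December has 31 days (115 left).
January has 31 days (84 left).
February has 28 days (56 left).
March has 31 days (25 left).
25 days into April → 2058-04-25.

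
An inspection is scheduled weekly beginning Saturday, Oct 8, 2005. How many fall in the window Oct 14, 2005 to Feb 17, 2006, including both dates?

Occurrences land 7·i days after Oct 8, 2005 for i = 0, 1, 2, …
Oct 14, 2005 is 6 days after the start; 6 ÷ 7 = 0 remainder 6; since the remainder is 6, round up to i = 1. First occurrence in the window: #2 on Oct 15, 2005 (1×7 = 7 days in).
Feb 17, 2006 is 132 days after the start; 132 ÷ 7 = 18 remainder 6. Last occurrence in the window: #19 on Feb 11, 2006.
Occurrences #2 through #19: 18 in total.

18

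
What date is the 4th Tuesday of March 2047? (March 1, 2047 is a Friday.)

26 March 2047

March 2047 begins on a Friday, so the first Tuesday is March 5 (4 days later).
The 4th Tuesday is 3 weeks later: 5 + 21 = 26.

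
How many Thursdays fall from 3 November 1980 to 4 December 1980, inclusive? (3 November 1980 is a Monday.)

3 November 1980 is a Monday; the first Thursday on or after it is 6 November 1980 (3 days later).
From 6 November 1980 to 4 December 1980: 24 + 4 = 28 days (rest of November, December).
28 ÷ 7 = 4 full weeks with remainder 0, so 4 more Thursdays after the first → 5.

5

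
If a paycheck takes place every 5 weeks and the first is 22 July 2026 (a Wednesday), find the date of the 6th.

13 January 2027

The 6th occurrence is 5 intervals after the first: 5 × 35 = 175 days after 22 July 2026.
July has 31 days — 9 days to the end of July leaves 166.
August has 31 days (135 left).
September has 30 days (105 left).
October has 31 days (74 left).
November has 30 days (44 left).
December has 31 days (13 left).
13 days into January → 13 January 2027.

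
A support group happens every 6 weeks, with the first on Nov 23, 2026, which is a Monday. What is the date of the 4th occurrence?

Mar 29, 2027

The 4th occurrence is 3 intervals after the first: 3 × 42 = 126 days after Nov 23, 2026.
Nov has 30 days — 7 days to the end of Nov leaves 119.
Dec has 31 days (88 left).
Jan has 31 days (57 left).
Feb has 28 days (29 left).
29 days into Mar → Mar 29, 2027.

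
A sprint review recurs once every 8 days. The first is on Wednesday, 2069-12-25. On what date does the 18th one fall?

The 18th occurrence is 17 intervals after the first: 17 × 8 = 136 days after 2069-12-25.
December has 31 days — 6 days to the end of December leaves 130.
January has 31 days (99 left).
February has 28 days (71 left).
March has 31 days (40 left).
April has 30 days (10 left).
10 days into May → 2070-05-10.

2070-05-10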